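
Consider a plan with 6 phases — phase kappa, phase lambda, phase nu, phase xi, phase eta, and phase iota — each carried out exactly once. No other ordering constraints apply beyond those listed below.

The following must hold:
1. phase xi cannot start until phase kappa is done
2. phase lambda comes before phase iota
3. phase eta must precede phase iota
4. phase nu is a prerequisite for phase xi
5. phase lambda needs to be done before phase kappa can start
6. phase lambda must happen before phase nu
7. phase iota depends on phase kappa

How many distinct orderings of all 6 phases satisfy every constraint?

2 phases have no prerequisites (phase lambda, phase eta), so any of them could come first.
Enumerating by repeatedly choosing an available phase (one whose prerequisites are all placed) gives 21 distinct complete orderings.

21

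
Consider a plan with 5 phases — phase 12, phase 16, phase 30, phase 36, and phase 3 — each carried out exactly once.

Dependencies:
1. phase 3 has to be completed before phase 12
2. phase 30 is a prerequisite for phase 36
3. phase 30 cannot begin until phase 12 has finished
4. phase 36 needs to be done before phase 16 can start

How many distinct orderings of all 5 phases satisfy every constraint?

1

Phase 3 is the only phase with nothing required before it, so every ordering starts there.
Every phase is then forced in turn, so only 1 complete ordering is consistent with the constraints.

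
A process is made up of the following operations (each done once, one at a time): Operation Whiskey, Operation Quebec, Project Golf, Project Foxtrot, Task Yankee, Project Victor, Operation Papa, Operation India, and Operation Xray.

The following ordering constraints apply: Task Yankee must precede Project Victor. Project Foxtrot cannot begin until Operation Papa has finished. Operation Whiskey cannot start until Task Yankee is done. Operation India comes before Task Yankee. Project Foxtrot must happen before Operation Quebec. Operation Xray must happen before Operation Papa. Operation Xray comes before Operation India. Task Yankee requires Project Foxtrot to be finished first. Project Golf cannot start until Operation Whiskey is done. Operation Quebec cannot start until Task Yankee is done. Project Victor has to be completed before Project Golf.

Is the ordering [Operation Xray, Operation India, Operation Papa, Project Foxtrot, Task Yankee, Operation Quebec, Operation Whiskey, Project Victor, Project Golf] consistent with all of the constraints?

Going through the constraints one by one, each required predecessor appears earlier in the sequence than its dependent — e.g. Task Yankee (position 5) is before Project Victor (position 8), as required.

Yes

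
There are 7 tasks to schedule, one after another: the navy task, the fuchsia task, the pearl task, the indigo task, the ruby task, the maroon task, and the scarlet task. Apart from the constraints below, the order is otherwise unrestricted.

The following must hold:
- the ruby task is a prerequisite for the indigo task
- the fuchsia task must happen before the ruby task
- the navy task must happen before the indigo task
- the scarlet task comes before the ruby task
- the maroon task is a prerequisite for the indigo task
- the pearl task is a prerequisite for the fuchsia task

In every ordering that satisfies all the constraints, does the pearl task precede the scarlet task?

No chain of constraints connects the pearl task to the scarlet task in either direction.
A valid ordering placing the scarlet task before the pearl task exists, so the answer is no.

No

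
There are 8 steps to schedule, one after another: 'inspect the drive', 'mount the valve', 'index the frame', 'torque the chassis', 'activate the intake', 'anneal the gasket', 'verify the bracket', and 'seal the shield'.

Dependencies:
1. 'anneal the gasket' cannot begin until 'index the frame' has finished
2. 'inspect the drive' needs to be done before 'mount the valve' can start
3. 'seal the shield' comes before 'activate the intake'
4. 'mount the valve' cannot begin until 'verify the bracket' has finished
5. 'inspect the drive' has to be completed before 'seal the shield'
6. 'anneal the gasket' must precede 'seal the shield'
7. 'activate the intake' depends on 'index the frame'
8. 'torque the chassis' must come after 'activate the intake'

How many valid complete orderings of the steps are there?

74

3 steps have no prerequisites ('inspect the drive', 'index the frame', 'verify the bracket'), so any of them could come first.
Systematically extending each partial ordering one step at a time and counting, there are 74 complete orderings.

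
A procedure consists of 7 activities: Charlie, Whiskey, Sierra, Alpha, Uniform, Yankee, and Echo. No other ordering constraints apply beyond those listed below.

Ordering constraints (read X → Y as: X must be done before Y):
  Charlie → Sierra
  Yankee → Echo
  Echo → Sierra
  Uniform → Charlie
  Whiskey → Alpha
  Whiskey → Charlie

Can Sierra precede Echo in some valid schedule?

Following Echo → Sierra, Echo must precede Sierra in every valid ordering.
Hence Sierra can never be scheduled before Echo.

No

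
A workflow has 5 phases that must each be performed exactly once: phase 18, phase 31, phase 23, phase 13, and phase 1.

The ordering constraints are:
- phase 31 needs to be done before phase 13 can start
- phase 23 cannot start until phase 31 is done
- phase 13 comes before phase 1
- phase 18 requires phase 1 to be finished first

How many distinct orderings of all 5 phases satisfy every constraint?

4

Only phase 31 has no prerequisites, so it must go first.
Counting all ways to extend the partial order to a total order gives 4.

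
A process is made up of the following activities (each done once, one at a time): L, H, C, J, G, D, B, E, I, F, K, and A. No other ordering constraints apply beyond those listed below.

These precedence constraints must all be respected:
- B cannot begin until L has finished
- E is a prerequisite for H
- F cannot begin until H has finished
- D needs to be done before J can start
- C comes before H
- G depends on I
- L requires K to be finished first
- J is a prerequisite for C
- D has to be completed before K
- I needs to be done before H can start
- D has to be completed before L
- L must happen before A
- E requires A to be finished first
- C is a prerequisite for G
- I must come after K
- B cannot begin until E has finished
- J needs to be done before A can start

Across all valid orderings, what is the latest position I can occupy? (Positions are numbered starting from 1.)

9

The activities that are forced after I, directly or by a chain of constraints, are H, G, F. That's 3 activities.
So at least 3 activities follow I, putting I no later than position 9. That position is achievable by scheduling everything else first.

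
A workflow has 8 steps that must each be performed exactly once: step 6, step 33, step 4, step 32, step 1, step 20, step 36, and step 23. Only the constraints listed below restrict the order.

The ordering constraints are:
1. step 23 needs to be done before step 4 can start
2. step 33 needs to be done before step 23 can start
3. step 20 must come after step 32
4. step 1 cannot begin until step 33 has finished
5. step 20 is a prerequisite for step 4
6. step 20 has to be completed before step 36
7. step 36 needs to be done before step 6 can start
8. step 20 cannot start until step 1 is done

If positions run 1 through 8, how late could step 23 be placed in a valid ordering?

The only step forced after step 23 (directly or by a chain) is step 4.
With 1 mandatory successor out of 8 steps total, the latest slot for step 23 is 8−1 = 7, and it's reachable by doing all non-successors before step 23.

7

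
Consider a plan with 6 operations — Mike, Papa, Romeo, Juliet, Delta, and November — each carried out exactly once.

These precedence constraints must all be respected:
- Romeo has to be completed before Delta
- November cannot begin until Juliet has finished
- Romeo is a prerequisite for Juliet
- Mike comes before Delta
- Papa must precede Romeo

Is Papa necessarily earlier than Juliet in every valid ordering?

Yes

Chaining the stated constraints: Papa → Romeo → Juliet.
So Papa must precede Juliet in any valid ordering.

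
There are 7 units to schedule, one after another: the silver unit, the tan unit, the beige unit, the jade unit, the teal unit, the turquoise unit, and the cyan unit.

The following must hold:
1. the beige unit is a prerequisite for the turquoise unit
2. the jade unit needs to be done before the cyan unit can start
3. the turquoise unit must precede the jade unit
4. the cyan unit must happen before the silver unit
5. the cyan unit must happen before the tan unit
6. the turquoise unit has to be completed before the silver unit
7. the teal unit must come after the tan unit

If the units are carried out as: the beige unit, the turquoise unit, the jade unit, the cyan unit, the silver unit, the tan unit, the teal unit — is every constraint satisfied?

Yes

Checking each listed constraint against this order: for instance, the turquoise unit is in position 2 and the silver unit in position 5, so that constraint holds — and the remaining constraints check out the same way.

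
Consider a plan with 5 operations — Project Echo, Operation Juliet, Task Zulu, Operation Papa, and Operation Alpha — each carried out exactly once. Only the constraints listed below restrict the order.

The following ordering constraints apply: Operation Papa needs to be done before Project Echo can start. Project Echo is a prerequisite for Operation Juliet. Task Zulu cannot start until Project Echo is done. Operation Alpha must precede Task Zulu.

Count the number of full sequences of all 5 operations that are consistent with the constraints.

The operations with no prerequisites are Operation Papa, Operation Alpha; any of them can be placed first.
Enumerating by repeatedly choosing an available operation (one whose prerequisites are all placed) gives 7 distinct complete orderings.

7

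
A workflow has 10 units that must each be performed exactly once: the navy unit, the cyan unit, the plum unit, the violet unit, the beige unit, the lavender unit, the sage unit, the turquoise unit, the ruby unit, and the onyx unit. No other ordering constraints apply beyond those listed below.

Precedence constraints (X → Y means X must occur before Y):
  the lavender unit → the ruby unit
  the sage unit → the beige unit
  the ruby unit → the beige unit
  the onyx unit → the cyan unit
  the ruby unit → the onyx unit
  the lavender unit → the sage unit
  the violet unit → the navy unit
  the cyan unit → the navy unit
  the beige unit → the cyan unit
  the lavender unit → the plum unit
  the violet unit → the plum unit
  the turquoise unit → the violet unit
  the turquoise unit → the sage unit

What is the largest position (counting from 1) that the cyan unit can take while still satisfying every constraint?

Following the constraints forward from the cyan unit, its only required successor is the navy unit.
With 1 mandatory successor out of 10 units total, the latest slot for the cyan unit is 10−1 = 9, and it's reachable by doing all non-successors before the cyan unit.

9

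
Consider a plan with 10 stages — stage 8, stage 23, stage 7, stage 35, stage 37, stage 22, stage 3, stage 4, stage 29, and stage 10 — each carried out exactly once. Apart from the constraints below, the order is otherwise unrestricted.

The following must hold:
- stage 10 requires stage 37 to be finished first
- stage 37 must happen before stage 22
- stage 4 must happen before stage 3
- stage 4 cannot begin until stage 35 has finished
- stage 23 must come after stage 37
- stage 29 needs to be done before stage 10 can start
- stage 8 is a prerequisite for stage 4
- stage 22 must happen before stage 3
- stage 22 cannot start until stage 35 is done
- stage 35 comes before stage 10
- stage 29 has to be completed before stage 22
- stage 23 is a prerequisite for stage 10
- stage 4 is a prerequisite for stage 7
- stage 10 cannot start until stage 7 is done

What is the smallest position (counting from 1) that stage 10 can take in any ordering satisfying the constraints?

8

Every stage that must precede stage 10 has to come before it. Tracing all chains that end at stage 10, those stages are: stage 8, stage 23, stage 7, stage 35, stage 37, stage 4, stage 29 — 7 in total.
With 7 mandatory predecessors, the earliest stage 10 can sit is position 7+1 = 8, and placing just those 7 first achieves it.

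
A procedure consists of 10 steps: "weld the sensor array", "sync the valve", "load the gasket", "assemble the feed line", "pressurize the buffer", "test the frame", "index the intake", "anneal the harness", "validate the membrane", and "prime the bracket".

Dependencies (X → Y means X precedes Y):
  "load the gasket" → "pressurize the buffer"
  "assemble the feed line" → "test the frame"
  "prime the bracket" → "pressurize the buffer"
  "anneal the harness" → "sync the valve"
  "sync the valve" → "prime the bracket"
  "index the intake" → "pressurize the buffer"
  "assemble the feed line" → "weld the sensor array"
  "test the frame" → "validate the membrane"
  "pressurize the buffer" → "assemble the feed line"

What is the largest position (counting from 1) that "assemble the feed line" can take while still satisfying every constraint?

Every step that must follow "assemble the feed line" has to come after it. Tracing all chains starting from "assemble the feed line", those steps are: "weld the sensor array", "test the frame", "validate the membrane" — 3 in total.
So at least 3 steps follow "assemble the feed line", putting "assemble the feed line" no later than position 7. That position is achievable by scheduling everything else first.

7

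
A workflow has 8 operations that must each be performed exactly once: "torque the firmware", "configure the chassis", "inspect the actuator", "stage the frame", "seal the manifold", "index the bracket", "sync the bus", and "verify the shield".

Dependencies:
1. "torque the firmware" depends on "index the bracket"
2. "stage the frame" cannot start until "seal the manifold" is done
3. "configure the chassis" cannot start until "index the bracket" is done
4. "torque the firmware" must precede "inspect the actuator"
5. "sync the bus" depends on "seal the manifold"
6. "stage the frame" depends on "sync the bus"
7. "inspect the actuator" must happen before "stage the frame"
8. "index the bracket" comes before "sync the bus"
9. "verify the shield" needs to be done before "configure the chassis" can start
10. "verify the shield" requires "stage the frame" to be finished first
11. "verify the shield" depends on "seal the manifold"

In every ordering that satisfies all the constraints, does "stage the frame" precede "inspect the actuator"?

No

There is a chain "inspect the actuator" → "stage the frame", which puts "inspect the actuator" before "stage the frame".
So "stage the frame" never precedes "inspect the actuator".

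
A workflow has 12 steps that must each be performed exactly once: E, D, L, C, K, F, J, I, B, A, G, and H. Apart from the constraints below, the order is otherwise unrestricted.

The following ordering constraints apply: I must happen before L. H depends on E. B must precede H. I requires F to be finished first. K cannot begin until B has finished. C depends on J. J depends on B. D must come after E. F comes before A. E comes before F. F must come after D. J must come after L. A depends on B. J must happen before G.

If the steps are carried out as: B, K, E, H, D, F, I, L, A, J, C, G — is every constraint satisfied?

Yes

Checking each listed constraint against this order: for instance, B is in position 1 and J in position 10, so that constraint holds — and the remaining constraints check out the same way.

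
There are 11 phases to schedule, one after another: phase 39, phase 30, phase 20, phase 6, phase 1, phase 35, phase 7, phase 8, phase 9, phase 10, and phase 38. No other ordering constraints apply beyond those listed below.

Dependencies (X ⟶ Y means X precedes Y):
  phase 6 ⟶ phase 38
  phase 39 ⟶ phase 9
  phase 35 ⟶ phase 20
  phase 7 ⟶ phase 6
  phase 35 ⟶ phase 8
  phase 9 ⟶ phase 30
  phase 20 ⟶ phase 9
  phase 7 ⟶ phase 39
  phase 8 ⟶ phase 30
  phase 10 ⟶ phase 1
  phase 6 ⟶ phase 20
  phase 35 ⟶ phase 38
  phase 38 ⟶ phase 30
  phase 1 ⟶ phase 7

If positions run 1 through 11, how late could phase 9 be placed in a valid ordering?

Following the constraints forward from phase 9, its only required successor is phase 30.
With 1 mandatory successor out of 11 phases total, the latest slot for phase 9 is 11−1 = 10, and it's reachable by doing all non-successors before phase 9.

10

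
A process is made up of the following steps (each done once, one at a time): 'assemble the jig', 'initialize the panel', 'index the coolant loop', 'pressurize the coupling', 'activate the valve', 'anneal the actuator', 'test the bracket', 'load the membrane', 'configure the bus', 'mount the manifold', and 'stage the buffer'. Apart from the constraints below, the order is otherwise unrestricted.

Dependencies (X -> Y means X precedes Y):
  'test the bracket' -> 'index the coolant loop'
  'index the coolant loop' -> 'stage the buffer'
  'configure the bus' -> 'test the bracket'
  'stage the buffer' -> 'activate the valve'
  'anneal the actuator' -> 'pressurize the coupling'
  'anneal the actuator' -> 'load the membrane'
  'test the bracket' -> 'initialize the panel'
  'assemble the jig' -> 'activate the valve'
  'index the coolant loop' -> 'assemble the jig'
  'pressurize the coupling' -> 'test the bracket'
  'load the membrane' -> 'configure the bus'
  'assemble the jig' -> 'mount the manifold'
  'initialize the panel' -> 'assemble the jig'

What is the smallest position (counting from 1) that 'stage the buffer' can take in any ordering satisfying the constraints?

The steps that are forced before 'stage the buffer', directly or transitively, are 'index the coolant loop', 'pressurize the coupling', 'anneal the actuator', 'test the bracket', 'load the membrane', 'configure the bus'. That's 6 steps.
So at minimum 6 steps come before 'stage the buffer', putting 'stage the buffer' no earlier than position 7. That position is achievable by scheduling exactly those predecessors first.

7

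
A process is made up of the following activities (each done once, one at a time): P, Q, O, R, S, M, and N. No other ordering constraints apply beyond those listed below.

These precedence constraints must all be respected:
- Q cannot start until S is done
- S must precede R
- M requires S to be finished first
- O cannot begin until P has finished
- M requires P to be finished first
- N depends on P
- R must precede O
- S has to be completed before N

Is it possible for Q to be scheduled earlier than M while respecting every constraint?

The constraints leave Q and M unordered relative to each other; nothing requires M earlier.
So a valid ordering placing Q earlier than M exists.

Yes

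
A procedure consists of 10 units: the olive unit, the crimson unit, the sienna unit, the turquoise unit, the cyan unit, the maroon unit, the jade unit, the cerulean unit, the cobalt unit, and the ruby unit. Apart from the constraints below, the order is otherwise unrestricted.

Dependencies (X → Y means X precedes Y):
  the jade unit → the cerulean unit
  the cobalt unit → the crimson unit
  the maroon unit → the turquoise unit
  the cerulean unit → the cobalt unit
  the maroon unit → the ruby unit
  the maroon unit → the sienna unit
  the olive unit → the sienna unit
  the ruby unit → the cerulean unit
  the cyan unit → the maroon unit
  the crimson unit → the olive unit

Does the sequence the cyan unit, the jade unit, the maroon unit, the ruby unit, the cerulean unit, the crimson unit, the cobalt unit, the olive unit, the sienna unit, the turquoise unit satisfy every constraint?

The sequence places the crimson unit ahead of the cobalt unit.
But one of the constraints requires the cobalt unit before the crimson unit, so this ordering violates it.

No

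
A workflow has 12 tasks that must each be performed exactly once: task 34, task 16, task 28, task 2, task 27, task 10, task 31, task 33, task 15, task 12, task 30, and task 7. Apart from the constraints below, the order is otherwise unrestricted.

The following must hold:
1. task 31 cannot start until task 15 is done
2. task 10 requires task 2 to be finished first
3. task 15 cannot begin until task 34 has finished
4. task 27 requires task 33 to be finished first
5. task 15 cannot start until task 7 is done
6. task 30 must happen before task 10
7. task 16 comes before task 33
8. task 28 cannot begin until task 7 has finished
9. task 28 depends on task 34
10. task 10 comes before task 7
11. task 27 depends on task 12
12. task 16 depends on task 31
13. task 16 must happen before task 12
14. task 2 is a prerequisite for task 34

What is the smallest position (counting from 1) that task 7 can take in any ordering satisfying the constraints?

The tasks that are forced before task 7, directly or transitively, are task 2, task 10, task 30. That's 3 tasks.
So at minimum 3 tasks come before task 7, putting task 7 no earlier than position 4. That position is achievable by scheduling exactly those predecessors first.

4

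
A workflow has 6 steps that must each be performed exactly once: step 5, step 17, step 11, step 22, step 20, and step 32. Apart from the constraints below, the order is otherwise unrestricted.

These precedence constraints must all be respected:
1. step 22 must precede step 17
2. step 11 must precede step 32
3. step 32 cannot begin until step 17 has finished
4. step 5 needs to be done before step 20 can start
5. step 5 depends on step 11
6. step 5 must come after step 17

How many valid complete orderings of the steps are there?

2 steps have no prerequisites (step 11, step 22), so any of them could come first.
Systematically extending each partial ordering one step at a time and counting, there are 9 complete orderings.

9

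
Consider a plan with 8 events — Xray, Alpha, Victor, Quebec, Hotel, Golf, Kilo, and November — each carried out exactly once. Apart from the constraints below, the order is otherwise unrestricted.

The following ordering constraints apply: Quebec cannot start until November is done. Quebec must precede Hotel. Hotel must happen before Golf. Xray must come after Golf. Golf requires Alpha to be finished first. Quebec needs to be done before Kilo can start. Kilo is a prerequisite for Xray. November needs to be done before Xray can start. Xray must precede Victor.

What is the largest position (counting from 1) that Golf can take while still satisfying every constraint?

6

Following every chain forward from Golf, the events that must come later are Xray, Victor — 2 of them.
So at least 2 events follow Golf, putting Golf no later than position 6. That position is achievable by scheduling everything else first.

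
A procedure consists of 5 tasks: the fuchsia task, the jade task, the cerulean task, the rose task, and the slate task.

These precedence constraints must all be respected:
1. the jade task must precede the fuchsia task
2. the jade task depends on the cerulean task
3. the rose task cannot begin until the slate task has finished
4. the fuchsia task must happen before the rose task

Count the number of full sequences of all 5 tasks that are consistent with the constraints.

4

2 tasks have no prerequisites (the cerulean task, the slate task), so any of them could come first.
Enumerating by repeatedly choosing an available task (one whose prerequisites are all placed) gives 4 distinct complete orderings.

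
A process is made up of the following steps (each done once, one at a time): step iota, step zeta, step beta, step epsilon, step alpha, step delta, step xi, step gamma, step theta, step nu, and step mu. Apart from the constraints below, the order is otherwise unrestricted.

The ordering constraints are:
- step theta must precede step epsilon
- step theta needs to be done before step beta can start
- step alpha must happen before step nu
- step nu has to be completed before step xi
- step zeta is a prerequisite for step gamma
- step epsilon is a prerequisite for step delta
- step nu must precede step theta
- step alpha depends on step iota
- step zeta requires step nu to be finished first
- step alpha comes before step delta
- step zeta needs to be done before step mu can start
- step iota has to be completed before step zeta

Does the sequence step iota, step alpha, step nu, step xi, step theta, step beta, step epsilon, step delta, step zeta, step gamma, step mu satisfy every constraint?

Going through the constraints one by one, each required predecessor appears earlier in the sequence than its dependent — e.g. step iota (position 1) is before step zeta (position 9), as required.

Yes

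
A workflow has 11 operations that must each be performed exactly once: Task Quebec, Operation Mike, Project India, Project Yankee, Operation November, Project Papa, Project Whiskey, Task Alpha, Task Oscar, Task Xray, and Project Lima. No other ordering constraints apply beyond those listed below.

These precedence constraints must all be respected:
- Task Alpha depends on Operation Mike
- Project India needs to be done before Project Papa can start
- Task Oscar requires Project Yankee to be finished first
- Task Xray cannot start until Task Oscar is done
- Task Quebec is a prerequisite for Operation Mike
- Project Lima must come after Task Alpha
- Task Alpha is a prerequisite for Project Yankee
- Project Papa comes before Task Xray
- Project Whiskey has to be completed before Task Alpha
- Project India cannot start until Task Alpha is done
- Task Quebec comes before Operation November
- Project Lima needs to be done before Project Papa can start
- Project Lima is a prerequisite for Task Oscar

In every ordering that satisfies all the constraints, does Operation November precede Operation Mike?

No

No chain of constraints connects Operation November to Operation Mike in either direction.
So Operation November can come before Operation Mike or after — it is not forced.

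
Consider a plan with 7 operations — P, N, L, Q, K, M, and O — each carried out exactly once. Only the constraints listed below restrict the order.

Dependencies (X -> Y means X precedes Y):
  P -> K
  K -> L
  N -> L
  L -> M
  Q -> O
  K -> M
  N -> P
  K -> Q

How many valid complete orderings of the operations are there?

6

Only N has no prerequisites, so it must go first.
Counting all ways to extend the partial order to a total order gives 6.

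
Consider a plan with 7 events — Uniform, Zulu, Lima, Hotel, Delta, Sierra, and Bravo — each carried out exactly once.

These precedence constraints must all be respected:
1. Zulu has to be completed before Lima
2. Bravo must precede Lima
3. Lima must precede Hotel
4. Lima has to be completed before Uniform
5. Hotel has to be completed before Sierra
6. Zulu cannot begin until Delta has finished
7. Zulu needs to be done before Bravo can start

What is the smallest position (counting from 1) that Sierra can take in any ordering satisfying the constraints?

The events that are forced before Sierra, directly or transitively, are Zulu, Lima, Hotel, Delta, Bravo. That's 5 events.
So at minimum 5 events come before Sierra, putting Sierra no earlier than position 6. That position is achievable by scheduling exactly those predecessors first.

6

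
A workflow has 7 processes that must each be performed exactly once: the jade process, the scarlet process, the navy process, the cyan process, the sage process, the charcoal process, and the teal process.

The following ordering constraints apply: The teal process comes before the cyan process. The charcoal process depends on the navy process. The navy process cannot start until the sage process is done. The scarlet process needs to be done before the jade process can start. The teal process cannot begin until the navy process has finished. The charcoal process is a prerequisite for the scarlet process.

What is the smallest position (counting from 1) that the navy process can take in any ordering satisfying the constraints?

2

Working backwards through the constraints from the navy process, its only required predecessor is the sage process.
So at minimum 1 process comes before the navy process, putting the navy process no earlier than position 2. That position is achievable by scheduling exactly that predecessor first.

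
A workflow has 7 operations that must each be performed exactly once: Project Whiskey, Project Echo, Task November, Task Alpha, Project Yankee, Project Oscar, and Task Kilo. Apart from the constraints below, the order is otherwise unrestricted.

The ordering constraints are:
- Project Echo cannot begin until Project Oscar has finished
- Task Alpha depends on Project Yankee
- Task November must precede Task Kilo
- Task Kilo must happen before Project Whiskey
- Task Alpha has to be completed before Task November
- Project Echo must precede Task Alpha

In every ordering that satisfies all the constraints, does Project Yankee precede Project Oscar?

No

No chain of constraints connects Project Yankee to Project Oscar in either direction.
So Project Yankee can come before Project Oscar or after — it is not forced.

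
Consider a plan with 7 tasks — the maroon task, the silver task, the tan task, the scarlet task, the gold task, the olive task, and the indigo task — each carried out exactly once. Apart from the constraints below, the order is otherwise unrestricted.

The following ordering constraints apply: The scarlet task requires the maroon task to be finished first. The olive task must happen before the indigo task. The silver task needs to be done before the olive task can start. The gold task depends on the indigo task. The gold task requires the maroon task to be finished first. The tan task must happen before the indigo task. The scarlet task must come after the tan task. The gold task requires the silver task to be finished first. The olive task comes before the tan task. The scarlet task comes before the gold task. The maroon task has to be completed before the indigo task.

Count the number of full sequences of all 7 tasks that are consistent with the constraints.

8

The tasks with no prerequisites are the maroon task, the silver task; any of them can be placed first.
Enumerating by repeatedly choosing an available task (one whose prerequisites are all placed) gives 8 distinct complete orderings.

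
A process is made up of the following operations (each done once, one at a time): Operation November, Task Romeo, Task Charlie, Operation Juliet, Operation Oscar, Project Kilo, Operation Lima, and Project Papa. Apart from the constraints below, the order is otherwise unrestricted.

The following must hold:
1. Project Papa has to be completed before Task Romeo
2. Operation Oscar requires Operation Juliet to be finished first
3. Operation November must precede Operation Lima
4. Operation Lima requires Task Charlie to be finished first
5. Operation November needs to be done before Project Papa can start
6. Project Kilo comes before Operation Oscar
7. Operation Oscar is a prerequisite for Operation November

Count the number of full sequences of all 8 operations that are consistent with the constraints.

36

3 operations have no prerequisites (Task Charlie, Operation Juliet, Project Kilo), so any of them could come first.
Enumerating by repeatedly choosing an available operation (one whose prerequisites are all placed) gives 36 distinct complete orderings.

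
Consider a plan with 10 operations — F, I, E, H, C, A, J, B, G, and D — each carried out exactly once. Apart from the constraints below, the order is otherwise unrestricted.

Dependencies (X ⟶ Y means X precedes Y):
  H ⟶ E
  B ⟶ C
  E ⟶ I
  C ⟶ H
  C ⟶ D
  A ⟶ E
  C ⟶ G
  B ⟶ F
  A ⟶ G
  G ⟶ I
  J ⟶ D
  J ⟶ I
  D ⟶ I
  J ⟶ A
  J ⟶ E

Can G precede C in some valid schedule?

No

The constraints give a chain C → G, which forces C before G.
So no valid ordering can have G before C.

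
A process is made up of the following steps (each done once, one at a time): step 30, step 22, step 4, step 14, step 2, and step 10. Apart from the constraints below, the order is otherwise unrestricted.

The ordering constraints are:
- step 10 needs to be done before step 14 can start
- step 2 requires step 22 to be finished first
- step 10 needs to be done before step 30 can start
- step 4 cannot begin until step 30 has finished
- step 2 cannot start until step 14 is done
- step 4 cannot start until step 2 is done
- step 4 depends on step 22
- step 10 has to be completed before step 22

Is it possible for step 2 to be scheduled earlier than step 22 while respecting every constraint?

The constraints give a chain step 22 → step 2, which forces step 22 before step 2.
So no valid ordering can have step 2 before step 22.

No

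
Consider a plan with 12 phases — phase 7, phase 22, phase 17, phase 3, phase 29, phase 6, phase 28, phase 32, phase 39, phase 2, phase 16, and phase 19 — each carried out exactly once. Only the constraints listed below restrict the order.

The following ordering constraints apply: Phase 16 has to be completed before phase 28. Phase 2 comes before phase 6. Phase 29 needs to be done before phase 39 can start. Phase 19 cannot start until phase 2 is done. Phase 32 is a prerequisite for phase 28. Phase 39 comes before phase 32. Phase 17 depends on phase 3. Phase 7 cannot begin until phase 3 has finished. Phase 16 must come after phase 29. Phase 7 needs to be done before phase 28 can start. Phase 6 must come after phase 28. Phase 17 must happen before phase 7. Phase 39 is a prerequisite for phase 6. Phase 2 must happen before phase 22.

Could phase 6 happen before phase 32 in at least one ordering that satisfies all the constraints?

There is a dependency chain phase 32 → phase 28 → phase 6, so phase 6 always comes after phase 32.
Hence phase 6 can never be scheduled before phase 32.

No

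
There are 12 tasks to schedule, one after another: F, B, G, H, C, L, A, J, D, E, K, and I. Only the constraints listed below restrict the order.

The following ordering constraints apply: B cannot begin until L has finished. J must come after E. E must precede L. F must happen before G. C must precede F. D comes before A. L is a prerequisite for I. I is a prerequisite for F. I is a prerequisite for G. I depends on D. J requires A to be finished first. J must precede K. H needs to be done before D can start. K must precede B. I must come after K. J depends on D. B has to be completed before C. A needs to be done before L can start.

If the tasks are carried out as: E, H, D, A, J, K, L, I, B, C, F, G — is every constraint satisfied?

Every stated constraint is respected: E sits at position 1, ahead of L at position 7, and each of the other listed pairs likewise has the predecessor earlier in the sequence.

Yes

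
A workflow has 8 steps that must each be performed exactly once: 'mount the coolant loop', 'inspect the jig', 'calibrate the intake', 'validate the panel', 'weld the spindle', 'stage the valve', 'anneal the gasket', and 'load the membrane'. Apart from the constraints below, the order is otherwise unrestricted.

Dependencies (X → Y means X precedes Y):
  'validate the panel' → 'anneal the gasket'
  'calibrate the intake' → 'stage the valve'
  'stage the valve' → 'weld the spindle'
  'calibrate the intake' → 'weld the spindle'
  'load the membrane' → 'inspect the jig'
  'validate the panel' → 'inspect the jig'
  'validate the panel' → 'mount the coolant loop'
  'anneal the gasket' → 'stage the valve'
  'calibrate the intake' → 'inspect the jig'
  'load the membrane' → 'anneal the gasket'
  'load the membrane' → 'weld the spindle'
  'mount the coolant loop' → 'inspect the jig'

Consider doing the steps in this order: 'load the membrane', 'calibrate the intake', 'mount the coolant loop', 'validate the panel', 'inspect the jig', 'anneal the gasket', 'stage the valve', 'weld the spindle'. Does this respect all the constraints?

The sequence places 'mount the coolant loop' ahead of 'validate the panel'.
That contradicts the constraint that 'validate the panel' must precede 'mount the coolant loop'.

No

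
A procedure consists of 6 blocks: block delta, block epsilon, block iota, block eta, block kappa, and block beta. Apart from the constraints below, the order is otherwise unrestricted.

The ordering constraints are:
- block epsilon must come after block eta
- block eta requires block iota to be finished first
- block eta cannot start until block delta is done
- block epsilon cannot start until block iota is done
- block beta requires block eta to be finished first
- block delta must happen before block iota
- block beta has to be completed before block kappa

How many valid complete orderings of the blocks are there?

3

Only block delta has no prerequisites, so it must go first.
Systematically extending each partial ordering one block at a time and counting, there are 3 complete orderings.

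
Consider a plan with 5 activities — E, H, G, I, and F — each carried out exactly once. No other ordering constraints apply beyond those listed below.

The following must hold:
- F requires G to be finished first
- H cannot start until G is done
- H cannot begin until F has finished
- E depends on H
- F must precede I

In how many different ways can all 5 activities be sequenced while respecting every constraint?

3

Only G has no prerequisites, so it must go first.
Enumerating by repeatedly choosing an available activity (one whose prerequisites are all placed) gives 3 distinct complete orderings.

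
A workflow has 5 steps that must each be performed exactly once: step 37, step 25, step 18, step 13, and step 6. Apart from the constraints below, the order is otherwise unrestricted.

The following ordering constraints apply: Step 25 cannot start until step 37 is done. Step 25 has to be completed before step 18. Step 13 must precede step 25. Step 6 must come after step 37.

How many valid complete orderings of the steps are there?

7

The steps with no prerequisites are step 37, step 13; any of them can be placed first.
Enumerating by repeatedly choosing an available step (one whose prerequisites are all placed) gives 7 distinct complete orderings.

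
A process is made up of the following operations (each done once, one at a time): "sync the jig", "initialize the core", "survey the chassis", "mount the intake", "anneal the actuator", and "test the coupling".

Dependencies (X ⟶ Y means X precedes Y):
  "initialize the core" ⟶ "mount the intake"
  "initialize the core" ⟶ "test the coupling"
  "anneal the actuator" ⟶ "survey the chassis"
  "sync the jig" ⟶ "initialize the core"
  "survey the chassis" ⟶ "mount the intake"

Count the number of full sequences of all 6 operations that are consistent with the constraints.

16

The operations with no prerequisites are "sync the jig", "anneal the actuator"; any of them can be placed first.
Enumerating by repeatedly choosing an available operation (one whose prerequisites are all placed) gives 16 distinct complete orderings.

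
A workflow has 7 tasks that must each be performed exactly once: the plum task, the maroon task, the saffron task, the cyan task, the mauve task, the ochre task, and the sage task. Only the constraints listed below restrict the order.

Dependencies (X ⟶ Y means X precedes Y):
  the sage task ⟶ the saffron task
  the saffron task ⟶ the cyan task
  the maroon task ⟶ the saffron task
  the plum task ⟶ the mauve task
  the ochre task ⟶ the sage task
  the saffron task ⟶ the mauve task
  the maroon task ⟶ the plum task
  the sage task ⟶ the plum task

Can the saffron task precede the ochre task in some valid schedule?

There is a dependency chain the ochre task → the sage task → the saffron task, so the saffron task always comes after the ochre task.
Hence the saffron task can never be scheduled before the ochre task.

No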